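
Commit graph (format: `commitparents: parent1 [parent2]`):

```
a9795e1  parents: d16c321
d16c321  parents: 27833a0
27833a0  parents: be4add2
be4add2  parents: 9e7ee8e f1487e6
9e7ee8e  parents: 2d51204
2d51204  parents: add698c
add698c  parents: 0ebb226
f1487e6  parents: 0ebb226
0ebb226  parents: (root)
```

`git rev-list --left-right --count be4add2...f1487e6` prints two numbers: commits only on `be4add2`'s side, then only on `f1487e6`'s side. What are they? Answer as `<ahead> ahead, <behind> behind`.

Reachable from be4add2: {0ebb226, 2d51204, 9e7ee8e, add698c, be4add2, f1487e6}.
Reachable from f1487e6: {0ebb226, f1487e6}.
Only in be4add2's history (ahead): {2d51204, 9e7ee8e, add698c, be4add2} — 4.
Only in f1487e6's history (behind): {} — 0.

4 ahead, 0 behind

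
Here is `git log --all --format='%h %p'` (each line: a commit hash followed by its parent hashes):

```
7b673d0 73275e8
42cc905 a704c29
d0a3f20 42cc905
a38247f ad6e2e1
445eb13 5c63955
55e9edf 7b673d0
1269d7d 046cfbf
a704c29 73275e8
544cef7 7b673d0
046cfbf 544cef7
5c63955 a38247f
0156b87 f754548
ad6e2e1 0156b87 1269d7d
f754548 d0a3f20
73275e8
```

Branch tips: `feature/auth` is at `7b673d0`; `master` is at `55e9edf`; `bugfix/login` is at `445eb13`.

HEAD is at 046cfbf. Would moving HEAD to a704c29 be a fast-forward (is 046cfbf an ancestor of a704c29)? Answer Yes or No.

No

A fast-forward from 046cfbf to a704c29 is possible iff 046cfbf is an ancestor of a704c29.
Ancestors of a704c29: {73275e8, a704c29}.
046cfbf is not among them, so fast-forward is not possible.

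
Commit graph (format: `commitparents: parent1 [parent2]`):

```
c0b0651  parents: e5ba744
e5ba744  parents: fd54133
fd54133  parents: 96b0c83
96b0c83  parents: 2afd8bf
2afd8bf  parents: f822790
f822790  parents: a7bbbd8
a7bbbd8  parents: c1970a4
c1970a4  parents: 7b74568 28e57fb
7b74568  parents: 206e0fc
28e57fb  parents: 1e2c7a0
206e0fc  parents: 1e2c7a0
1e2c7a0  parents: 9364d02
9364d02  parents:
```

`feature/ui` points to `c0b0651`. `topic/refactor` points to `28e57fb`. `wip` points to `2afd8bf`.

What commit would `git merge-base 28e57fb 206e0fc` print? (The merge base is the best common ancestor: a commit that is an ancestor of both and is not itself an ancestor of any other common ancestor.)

Ancestors of 28e57fb: {1e2c7a0, 28e57fb, 9364d02}.
Ancestors of 206e0fc: {1e2c7a0, 206e0fc, 9364d02}.
Common ancestors: {1e2c7a0, 9364d02}.
Among these, 1e2c7a0 is not an ancestor of any other common ancestor — it is the merge base.

1e2c7a0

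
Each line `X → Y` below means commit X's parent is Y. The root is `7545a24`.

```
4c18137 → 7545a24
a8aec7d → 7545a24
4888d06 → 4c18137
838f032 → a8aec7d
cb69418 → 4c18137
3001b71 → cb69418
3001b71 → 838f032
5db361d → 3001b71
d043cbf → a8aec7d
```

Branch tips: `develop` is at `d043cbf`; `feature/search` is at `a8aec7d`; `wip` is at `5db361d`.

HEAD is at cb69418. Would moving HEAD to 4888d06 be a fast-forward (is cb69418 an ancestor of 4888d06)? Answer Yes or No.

A fast-forward from cb69418 to 4888d06 is possible iff cb69418 is an ancestor of 4888d06.
Ancestors of 4888d06: {4888d06, 4c18137, 7545a24}.
cb69418 is not among them, so fast-forward is not possible.

No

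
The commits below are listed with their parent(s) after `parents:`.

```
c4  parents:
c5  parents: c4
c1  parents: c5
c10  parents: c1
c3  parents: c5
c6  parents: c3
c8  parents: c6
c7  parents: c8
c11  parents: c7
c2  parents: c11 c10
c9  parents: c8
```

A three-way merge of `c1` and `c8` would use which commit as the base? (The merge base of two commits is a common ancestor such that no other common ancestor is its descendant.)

Ancestors of c1: {c1, c4, c5}.
Ancestors of c8: {c3, c4, c5, c6, c8}.
Common ancestors: {c4, c5}.
Among these, c5 is not an ancestor of any other common ancestor — it is the merge base.

c5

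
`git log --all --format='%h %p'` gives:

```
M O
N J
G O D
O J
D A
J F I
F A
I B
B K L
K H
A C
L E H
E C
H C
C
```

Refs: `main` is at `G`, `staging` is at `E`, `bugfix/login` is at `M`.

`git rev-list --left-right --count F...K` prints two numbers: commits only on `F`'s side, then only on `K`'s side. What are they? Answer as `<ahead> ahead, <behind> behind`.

Reachable from F: {A, C, F}.
Reachable from K: {C, H, K}.
Only in F's history (ahead): {A, F} — 2.
Only in K's history (behind): {H, K} — 2.

2 ahead, 2 behind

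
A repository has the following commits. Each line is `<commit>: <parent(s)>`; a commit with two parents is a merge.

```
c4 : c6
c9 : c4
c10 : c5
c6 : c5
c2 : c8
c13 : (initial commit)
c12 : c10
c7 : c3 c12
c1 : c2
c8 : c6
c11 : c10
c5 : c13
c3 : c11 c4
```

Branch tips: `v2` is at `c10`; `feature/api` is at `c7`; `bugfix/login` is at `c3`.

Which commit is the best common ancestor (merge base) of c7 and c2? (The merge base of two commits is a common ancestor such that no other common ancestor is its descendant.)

c6

Ancestors of c7: {c10, c11, c12, c13, c3, c4, c5, c6, c7}.
Ancestors of c2: {c13, c2, c5, c6, c8}.
Common ancestors: {c13, c5, c6}.
Among these, c6 is not an ancestor of any other common ancestor — it is the merge base.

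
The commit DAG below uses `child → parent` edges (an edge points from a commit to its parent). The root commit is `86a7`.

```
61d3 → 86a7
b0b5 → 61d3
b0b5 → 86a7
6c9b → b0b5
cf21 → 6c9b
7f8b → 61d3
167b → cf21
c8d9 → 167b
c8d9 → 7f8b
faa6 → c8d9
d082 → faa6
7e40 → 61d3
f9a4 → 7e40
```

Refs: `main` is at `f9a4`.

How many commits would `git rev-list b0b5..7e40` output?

Reachable from 7e40: {61d3, 7e40, 86a7}.
Reachable from b0b5: {61d3, 86a7, b0b5}.
In 7e40's history but not b0b5's: {7e40} — 1 commit.

1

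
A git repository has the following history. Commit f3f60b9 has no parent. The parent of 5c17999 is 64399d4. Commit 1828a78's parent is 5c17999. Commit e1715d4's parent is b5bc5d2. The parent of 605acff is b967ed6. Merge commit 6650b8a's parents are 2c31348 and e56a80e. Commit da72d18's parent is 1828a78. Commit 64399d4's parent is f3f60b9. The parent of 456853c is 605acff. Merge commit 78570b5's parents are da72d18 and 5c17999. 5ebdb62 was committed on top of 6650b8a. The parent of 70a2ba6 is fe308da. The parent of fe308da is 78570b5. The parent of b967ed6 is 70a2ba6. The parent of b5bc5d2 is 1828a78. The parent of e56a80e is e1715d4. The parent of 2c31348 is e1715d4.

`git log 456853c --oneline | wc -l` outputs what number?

Walking parent pointers from 456853c: reachable set = {1828a78, 456853c, 5c17999, 605acff, 64399d4, 70a2ba6, 78570b5, b967ed6, da72d18, f3f60b9, fe308da}.
That is 11 commits.

11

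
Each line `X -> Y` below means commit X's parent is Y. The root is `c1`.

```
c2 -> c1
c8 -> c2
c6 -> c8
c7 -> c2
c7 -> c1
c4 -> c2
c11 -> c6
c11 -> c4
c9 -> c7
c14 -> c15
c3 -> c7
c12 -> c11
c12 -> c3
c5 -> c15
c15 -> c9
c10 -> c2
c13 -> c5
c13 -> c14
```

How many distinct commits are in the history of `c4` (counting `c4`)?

Walking parent pointers from c4: reachable set = {c1, c2, c4}.
That is 3 commits.

3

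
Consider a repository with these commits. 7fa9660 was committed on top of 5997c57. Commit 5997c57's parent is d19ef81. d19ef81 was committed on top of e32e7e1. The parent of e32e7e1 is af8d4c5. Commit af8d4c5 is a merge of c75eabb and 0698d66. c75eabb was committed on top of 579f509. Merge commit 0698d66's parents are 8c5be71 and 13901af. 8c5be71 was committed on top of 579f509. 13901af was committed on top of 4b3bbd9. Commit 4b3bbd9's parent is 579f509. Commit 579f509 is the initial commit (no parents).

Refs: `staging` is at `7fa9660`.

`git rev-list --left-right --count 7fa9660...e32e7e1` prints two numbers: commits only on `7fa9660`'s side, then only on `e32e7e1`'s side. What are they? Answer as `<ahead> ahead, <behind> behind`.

Reachable from 7fa9660: {0698d66, 13901af, 4b3bbd9, 579f509, 5997c57, 7fa9660, 8c5be71, af8d4c5, c75eabb, d19ef81, e32e7e1}.
Reachable from e32e7e1: {0698d66, 13901af, 4b3bbd9, 579f509, 8c5be71, af8d4c5, c75eabb, e32e7e1}.
Only in 7fa9660's history (ahead): {5997c57, 7fa9660, d19ef81} — 3.
Only in e32e7e1's history (behind): {} — 0.

3 ahead, 0 behind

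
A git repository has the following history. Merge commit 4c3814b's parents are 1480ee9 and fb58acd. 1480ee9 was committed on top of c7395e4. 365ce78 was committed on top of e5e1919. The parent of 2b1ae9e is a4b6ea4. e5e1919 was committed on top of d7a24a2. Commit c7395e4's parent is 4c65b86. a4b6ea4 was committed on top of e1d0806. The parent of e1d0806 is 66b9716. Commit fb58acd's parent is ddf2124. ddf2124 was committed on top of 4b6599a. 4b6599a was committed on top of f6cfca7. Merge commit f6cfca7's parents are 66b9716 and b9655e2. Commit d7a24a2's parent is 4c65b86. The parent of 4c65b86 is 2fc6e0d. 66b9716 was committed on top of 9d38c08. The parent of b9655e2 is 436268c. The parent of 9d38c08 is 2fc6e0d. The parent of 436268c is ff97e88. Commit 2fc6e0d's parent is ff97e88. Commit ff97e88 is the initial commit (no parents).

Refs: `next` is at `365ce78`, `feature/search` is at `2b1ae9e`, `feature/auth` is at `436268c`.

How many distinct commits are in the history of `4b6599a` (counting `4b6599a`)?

8

Walking parent pointers from 4b6599a: reachable set = {2fc6e0d, 436268c, 4b6599a, 66b9716, 9d38c08, b9655e2, f6cfca7, ff97e88}.
That is 8 commits.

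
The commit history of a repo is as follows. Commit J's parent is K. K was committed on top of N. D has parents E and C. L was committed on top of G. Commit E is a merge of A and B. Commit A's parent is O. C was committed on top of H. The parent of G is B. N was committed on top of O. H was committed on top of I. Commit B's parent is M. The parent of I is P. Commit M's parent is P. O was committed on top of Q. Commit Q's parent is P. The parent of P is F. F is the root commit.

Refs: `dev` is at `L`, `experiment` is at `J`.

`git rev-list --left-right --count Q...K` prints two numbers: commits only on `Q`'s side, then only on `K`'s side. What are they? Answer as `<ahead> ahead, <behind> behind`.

0 ahead, 3 behind

Reachable from Q: {F, P, Q}.
Reachable from K: {F, K, N, O, P, Q}.
Only in Q's history (ahead): {} — 0.
Only in K's history (behind): {K, N, O} — 3.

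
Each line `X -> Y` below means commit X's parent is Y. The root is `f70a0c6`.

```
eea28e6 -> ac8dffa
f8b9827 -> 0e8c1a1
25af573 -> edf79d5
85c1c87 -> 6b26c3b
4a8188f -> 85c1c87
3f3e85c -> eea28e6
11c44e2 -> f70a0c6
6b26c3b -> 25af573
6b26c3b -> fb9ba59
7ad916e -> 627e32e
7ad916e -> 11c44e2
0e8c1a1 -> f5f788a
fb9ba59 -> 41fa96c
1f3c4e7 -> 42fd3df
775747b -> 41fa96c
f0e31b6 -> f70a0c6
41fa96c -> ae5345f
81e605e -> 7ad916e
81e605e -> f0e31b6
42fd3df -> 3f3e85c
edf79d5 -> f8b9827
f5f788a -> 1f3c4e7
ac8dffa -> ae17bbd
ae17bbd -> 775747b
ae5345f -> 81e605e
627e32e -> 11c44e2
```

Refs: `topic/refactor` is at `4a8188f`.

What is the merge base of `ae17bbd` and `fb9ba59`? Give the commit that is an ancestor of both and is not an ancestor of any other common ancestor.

Ancestors of ae17bbd: {11c44e2, 41fa96c, 627e32e, 775747b, 7ad916e, 81e605e, ae17bbd, ae5345f, f0e31b6, f70a0c6}.
Ancestors of fb9ba59: {11c44e2, 41fa96c, 627e32e, 7ad916e, 81e605e, ae5345f, f0e31b6, f70a0c6, fb9ba59}.
Common ancestors: {11c44e2, 41fa96c, 627e32e, 7ad916e, 81e605e, ae5345f, f0e31b6, f70a0c6}.
Among these, 41fa96c is not an ancestor of any other common ancestor — it is the merge base.

41fa96c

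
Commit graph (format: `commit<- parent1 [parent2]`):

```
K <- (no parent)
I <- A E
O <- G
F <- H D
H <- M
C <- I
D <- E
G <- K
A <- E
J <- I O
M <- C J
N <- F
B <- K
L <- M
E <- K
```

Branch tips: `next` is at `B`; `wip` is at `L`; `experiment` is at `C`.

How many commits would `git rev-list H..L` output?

Reachable from L: {A, C, E, G, I, J, K, L, M, O}.
Reachable from H: {A, C, E, G, H, I, J, K, M, O}.
In L's history but not H's: {L} — 1 commit.

1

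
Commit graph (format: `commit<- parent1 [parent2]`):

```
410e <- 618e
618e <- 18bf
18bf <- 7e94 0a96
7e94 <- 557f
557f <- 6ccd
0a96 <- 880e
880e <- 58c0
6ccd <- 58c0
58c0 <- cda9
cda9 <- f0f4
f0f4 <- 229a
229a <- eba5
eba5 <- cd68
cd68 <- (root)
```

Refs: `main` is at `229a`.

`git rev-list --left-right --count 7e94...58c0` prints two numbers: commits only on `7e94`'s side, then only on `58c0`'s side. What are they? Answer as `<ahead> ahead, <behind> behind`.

3 ahead, 0 behind

Reachable from 7e94: {229a, 557f, 58c0, 6ccd, 7e94, cd68, cda9, eba5, f0f4}.
Reachable from 58c0: {229a, 58c0, cd68, cda9, eba5, f0f4}.
Only in 7e94's history (ahead): {557f, 6ccd, 7e94} — 3.
Only in 58c0's history (behind): {} — 0.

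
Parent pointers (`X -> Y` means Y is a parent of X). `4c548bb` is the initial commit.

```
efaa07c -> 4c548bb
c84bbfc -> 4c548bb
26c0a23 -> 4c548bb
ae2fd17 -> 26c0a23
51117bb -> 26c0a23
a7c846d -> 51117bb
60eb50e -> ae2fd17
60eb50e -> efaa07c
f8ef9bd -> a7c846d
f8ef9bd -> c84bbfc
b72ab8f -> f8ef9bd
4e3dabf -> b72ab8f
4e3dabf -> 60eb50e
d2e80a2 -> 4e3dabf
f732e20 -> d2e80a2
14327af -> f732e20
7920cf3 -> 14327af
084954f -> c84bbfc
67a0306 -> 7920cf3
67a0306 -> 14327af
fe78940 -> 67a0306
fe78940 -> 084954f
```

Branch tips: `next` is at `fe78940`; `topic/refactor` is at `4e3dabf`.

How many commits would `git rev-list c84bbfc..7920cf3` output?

Reachable from 7920cf3: {14327af, 26c0a23, 4c548bb, 4e3dabf, 51117bb, 60eb50e, 7920cf3, a7c846d, ae2fd17, b72ab8f, c84bbfc, d2e80a2, efaa07c, f732e20, f8ef9bd}.
Reachable from c84bbfc: {4c548bb, c84bbfc}.
In 7920cf3's history but not c84bbfc's: {14327af, 26c0a23, 4e3dabf, 51117bb, 60eb50e, 7920cf3, a7c846d, ae2fd17, b72ab8f, d2e80a2, efaa07c, f732e20, f8ef9bd} — 13 commits.

13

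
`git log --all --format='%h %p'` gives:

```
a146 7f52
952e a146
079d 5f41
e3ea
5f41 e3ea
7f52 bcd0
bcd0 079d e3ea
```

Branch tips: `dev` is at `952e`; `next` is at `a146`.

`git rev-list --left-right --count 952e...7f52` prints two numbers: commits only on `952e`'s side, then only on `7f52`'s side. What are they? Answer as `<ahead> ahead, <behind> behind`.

Reachable from 952e: {079d, 5f41, 7f52, 952e, a146, bcd0, e3ea}.
Reachable from 7f52: {079d, 5f41, 7f52, bcd0, e3ea}.
Only in 952e's history (ahead): {952e, a146} — 2.
Only in 7f52's history (behind): {} — 0.

2 ahead, 0 behind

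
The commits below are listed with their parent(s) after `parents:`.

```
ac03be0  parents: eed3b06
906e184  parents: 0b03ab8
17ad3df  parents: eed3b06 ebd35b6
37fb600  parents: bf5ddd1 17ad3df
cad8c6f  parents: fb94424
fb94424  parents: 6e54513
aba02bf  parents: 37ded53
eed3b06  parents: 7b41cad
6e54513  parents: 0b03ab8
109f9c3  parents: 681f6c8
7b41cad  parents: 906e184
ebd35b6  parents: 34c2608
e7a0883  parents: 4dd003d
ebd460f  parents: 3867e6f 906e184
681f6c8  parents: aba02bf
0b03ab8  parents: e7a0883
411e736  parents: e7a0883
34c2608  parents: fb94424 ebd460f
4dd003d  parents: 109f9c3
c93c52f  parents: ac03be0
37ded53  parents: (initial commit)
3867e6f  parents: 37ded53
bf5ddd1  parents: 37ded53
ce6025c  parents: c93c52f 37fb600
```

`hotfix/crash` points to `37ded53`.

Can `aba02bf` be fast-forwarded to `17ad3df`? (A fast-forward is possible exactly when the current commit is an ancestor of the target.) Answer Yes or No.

A fast-forward from aba02bf to 17ad3df is possible iff aba02bf is an ancestor of 17ad3df.
Ancestors of 17ad3df: {0b03ab8, 109f9c3, 17ad3df, 34c2608, 37ded53, 3867e6f, 4dd003d, 681f6c8, 6e54513, 7b41cad, 906e184, aba02bf, e7a0883, ebd35b6, ebd460f, eed3b06, fb94424}.
aba02bf is among them, so fast-forward is possible.

Yes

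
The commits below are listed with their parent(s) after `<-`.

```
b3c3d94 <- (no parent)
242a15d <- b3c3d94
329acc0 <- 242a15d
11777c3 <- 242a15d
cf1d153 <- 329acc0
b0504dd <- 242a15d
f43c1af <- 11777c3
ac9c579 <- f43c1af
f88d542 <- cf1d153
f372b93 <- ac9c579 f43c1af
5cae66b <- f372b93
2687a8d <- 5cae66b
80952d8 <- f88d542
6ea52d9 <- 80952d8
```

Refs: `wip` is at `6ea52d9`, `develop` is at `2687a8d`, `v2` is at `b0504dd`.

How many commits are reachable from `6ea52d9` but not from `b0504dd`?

Reachable from 6ea52d9: {242a15d, 329acc0, 6ea52d9, 80952d8, b3c3d94, cf1d153, f88d542}.
Reachable from b0504dd: {242a15d, b0504dd, b3c3d94}.
In 6ea52d9's history but not b0504dd's: {329acc0, 6ea52d9, 80952d8, cf1d153, f88d542} — 5 commits.

5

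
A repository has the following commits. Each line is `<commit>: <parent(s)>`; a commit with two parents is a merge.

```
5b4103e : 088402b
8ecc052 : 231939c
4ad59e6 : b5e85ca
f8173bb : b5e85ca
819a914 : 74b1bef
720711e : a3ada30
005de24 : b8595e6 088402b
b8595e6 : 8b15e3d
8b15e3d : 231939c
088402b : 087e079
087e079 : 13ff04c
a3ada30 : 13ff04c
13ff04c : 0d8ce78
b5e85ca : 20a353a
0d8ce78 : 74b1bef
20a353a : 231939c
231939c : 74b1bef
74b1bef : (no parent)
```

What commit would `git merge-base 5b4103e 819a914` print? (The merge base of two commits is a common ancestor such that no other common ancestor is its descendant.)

Ancestors of 5b4103e: {087e079, 088402b, 0d8ce78, 13ff04c, 5b4103e, 74b1bef}.
Ancestors of 819a914: {74b1bef, 819a914}.
Common ancestors: {74b1bef}.
The only common ancestor is 74b1bef, so it is the merge base.

74b1bef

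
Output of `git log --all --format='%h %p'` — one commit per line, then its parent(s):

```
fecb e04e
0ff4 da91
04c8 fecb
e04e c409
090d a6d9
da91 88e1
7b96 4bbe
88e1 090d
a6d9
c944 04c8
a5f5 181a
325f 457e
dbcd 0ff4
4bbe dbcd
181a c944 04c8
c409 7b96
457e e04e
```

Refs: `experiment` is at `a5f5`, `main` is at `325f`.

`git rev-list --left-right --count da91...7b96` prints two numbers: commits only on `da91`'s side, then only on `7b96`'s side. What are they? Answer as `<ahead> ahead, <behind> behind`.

0 ahead, 4 behind

Reachable from da91: {090d, 88e1, a6d9, da91}.
Reachable from 7b96: {090d, 0ff4, 4bbe, 7b96, 88e1, a6d9, da91, dbcd}.
Only in da91's history (ahead): {} — 0.
Only in 7b96's history (behind): {0ff4, 4bbe, 7b96, dbcd} — 4.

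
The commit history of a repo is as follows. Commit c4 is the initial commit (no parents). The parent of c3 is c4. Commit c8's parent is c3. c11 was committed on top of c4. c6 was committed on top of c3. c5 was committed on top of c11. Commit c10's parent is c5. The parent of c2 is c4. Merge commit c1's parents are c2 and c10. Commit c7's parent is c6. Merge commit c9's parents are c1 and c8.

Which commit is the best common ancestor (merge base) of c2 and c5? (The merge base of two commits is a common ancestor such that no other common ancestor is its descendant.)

Ancestors of c2: {c2, c4}.
Ancestors of c5: {c11, c4, c5}.
Common ancestors: {c4}.
The only common ancestor is c4, so it is the merge base.

c4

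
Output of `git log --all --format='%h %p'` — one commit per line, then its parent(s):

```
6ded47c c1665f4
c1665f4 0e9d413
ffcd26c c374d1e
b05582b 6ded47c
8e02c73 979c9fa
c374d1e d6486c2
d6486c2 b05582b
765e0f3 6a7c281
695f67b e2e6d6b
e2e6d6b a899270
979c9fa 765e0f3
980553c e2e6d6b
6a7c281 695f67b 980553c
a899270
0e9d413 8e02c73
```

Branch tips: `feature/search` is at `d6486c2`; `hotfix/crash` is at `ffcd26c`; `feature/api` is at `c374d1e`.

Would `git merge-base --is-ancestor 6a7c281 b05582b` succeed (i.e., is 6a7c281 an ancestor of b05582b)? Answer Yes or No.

Ancestors of b05582b (commits reachable by following parents): {0e9d413, 695f67b, 6a7c281, 6ded47c, 765e0f3, 8e02c73, 979c9fa, 980553c, a899270, b05582b, c1665f4, e2e6d6b}.
6a7c281 is in that set, so it is an ancestor of b05582b.

Yes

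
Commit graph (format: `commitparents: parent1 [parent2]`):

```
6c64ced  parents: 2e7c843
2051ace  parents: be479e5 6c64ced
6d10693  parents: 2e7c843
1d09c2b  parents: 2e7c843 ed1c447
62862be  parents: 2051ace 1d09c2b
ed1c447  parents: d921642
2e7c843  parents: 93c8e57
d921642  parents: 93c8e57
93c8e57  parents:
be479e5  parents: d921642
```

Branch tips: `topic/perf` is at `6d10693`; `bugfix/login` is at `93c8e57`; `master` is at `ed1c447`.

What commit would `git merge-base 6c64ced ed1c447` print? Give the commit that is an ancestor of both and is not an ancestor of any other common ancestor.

93c8e57

Ancestors of 6c64ced: {2e7c843, 6c64ced, 93c8e57}.
Ancestors of ed1c447: {93c8e57, d921642, ed1c447}.
Common ancestors: {93c8e57}.
The only common ancestor is 93c8e57, so it is the merge base.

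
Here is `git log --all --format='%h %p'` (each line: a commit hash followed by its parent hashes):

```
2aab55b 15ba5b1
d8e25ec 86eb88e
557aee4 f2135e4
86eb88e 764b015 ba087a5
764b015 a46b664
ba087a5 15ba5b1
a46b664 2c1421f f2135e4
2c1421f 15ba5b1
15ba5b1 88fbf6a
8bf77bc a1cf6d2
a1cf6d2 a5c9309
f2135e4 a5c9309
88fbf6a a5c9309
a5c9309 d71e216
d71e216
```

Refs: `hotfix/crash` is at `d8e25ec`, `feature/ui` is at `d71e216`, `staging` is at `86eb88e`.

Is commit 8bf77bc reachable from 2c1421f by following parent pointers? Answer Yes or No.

No

Ancestors of 2c1421f: {15ba5b1, 2c1421f, 88fbf6a, a5c9309, d71e216}.
8bf77bc is not in that set, so it is not an ancestor of 2c1421f.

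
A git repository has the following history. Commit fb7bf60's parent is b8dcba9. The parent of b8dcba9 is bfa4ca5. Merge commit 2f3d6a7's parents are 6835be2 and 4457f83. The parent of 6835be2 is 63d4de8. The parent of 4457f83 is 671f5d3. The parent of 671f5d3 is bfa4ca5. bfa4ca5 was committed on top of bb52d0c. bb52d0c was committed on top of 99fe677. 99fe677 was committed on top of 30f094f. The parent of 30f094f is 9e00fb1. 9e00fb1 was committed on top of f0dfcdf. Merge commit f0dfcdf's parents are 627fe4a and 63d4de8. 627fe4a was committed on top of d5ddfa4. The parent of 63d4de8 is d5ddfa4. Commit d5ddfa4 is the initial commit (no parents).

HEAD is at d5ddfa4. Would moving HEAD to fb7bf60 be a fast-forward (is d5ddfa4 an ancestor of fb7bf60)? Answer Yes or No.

Yes

A fast-forward from d5ddfa4 to fb7bf60 is possible iff d5ddfa4 is an ancestor of fb7bf60.
Ancestors of fb7bf60: {30f094f, 627fe4a, 63d4de8, 99fe677, 9e00fb1, b8dcba9, bb52d0c, bfa4ca5, d5ddfa4, f0dfcdf, fb7bf60}.
d5ddfa4 is among them, so fast-forward is possible.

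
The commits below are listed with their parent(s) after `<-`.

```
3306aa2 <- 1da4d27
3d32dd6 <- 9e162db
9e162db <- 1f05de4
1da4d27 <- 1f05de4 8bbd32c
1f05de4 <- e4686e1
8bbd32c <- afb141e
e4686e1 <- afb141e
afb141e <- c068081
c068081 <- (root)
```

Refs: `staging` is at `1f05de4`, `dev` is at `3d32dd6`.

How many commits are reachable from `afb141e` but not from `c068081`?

Reachable from afb141e: {afb141e, c068081}.
Reachable from c068081: {c068081}.
In afb141e's history but not c068081's: {afb141e} — 1 commit.

1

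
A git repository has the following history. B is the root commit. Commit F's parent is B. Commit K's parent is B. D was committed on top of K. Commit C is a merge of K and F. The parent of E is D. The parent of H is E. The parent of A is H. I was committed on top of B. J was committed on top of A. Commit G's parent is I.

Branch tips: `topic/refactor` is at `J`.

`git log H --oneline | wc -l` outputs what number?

5

Walking parent pointers from H: reachable set = {B, D, E, H, K}.
That is 5 commits.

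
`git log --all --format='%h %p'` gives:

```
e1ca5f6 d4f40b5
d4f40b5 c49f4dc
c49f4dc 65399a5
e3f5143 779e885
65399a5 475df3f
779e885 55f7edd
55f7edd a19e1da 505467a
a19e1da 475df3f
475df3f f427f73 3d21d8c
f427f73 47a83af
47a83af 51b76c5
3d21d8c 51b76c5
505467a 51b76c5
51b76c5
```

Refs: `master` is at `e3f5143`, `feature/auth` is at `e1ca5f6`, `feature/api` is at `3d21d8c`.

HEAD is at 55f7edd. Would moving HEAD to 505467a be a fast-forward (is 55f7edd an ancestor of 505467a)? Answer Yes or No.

A fast-forward from 55f7edd to 505467a is possible iff 55f7edd is an ancestor of 505467a.
Ancestors of 505467a: {505467a, 51b76c5}.
55f7edd is not among them, so fast-forward is not possible.

No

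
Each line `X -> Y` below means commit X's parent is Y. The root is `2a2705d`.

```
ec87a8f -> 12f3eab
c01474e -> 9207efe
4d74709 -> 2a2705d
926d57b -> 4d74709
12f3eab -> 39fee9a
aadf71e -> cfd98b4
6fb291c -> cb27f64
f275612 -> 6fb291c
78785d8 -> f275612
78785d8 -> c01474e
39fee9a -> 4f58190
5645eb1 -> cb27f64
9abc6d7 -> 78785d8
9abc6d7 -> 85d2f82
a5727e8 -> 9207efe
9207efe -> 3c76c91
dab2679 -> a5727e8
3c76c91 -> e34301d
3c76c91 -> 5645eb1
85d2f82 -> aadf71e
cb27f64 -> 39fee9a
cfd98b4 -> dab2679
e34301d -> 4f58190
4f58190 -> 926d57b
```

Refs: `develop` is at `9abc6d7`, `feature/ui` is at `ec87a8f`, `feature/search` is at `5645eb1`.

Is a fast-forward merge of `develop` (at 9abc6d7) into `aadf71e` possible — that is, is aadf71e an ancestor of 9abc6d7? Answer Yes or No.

Yes

A fast-forward from aadf71e to 9abc6d7 is possible iff aadf71e is an ancestor of 9abc6d7.
Ancestors of 9abc6d7: {2a2705d, 39fee9a, 3c76c91, 4d74709, 4f58190, 5645eb1, 6fb291c, 78785d8, 85d2f82, 9207efe, 926d57b, 9abc6d7, a5727e8, aadf71e, c01474e, cb27f64, cfd98b4, dab2679, e34301d, f275612}.
aadf71e is among them, so fast-forward is possible.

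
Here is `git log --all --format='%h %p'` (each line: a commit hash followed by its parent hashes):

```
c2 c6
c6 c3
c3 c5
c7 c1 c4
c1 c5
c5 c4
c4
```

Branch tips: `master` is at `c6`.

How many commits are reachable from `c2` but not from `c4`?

Reachable from c2: {c2, c3, c4, c5, c6}.
Reachable from c4: {c4}.
In c2's history but not c4's: {c2, c3, c5, c6} — 4 commits.

4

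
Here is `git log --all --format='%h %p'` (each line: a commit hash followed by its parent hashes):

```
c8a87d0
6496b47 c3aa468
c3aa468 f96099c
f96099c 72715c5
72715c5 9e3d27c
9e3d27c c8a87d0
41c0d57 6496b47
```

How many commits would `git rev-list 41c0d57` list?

7

Walking parent pointers from 41c0d57: reachable set = {41c0d57, 6496b47, 72715c5, 9e3d27c, c3aa468, c8a87d0, f96099c}.
That is 7 commits.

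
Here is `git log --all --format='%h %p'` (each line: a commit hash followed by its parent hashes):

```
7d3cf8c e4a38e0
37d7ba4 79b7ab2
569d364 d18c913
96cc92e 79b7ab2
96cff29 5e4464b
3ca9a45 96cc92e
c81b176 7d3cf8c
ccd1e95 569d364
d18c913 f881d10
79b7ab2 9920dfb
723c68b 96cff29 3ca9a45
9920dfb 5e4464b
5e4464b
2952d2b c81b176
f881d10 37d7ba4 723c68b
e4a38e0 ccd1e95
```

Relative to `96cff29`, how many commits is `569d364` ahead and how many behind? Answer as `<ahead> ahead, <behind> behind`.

9 ahead, 0 behind

Reachable from 569d364: {37d7ba4, 3ca9a45, 569d364, 5e4464b, 723c68b, 79b7ab2, 96cc92e, 96cff29, 9920dfb, d18c913, f881d10}.
Reachable from 96cff29: {5e4464b, 96cff29}.
Only in 569d364's history (ahead): {37d7ba4, 3ca9a45, 569d364, 723c68b, 79b7ab2, 96cc92e, 9920dfb, d18c913, f881d10} — 9.
Only in 96cff29's history (behind): {} — 0.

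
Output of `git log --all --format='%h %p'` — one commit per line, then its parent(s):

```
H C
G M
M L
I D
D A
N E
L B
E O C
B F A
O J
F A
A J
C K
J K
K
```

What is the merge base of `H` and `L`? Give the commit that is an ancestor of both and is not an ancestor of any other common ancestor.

Ancestors of H: {C, H, K}.
Ancestors of L: {A, B, F, J, K, L}.
Common ancestors: {K}.
The only common ancestor is K, so it is the merge base.

K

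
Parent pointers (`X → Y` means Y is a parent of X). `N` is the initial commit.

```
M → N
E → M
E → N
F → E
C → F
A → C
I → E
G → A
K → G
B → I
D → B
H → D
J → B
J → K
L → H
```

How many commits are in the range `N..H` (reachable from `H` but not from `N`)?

Reachable from H: {B, D, E, H, I, M, N}.
Reachable from N: {N}.
In H's history but not N's: {B, D, E, H, I, M} — 6 commits.

6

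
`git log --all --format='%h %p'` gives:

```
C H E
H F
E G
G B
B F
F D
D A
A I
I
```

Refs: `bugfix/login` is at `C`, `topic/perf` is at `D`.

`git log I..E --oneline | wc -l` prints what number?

Reachable from E: {A, B, D, E, F, G, I}.
Reachable from I: {I}.
In E's history but not I's: {A, B, D, E, F, G} — 6 commits.

6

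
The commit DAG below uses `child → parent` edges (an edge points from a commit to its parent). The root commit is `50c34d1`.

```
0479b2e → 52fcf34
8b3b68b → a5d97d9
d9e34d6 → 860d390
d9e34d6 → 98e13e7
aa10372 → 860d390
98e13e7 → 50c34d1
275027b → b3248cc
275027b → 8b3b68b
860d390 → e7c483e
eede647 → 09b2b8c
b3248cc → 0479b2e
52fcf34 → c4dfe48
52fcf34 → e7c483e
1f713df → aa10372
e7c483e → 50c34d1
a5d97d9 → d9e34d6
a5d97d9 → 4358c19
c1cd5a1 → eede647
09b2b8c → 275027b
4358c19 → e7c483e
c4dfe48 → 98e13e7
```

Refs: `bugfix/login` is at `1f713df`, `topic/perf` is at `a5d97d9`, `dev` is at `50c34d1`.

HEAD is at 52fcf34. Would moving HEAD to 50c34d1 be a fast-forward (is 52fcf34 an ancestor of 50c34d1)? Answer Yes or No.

A fast-forward from 52fcf34 to 50c34d1 is possible iff 52fcf34 is an ancestor of 50c34d1.
Ancestors of 50c34d1: {50c34d1}.
52fcf34 is not among them, so fast-forward is not possible.

No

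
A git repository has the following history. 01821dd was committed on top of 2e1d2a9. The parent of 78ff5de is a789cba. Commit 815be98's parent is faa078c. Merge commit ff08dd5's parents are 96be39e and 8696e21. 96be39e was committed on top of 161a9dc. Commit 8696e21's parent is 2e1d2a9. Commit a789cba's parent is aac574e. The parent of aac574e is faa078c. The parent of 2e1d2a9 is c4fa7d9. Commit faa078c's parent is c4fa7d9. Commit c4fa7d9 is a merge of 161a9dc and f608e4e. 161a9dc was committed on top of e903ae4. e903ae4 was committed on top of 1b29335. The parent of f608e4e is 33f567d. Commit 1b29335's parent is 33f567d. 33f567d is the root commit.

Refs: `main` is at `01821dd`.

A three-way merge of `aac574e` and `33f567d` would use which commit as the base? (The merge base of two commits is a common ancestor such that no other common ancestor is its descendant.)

33f567d

Ancestors of aac574e: {161a9dc, 1b29335, 33f567d, aac574e, c4fa7d9, e903ae4, f608e4e, faa078c}.
Ancestors of 33f567d: {33f567d}.
Common ancestors: {33f567d}.
The only common ancestor is 33f567d, so it is the merge base.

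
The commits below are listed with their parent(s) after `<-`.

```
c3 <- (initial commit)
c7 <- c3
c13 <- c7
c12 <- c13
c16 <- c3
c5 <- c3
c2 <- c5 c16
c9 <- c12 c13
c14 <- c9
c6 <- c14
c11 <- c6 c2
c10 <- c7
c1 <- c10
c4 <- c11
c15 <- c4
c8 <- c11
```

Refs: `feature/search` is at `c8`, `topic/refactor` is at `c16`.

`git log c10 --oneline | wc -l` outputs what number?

Walking parent pointers from c10: reachable set = {c10, c3, c7}.
That is 3 commits.

3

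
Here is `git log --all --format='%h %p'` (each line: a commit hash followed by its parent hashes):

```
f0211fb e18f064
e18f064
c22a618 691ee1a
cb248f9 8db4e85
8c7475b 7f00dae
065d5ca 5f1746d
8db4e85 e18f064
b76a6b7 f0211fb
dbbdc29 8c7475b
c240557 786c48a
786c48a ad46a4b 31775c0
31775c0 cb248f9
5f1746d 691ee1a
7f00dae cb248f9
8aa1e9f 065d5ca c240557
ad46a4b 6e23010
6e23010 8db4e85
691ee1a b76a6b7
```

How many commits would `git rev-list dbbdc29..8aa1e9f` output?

Reachable from 8aa1e9f: {065d5ca, 31775c0, 5f1746d, 691ee1a, 6e23010, 786c48a, 8aa1e9f, 8db4e85, ad46a4b, b76a6b7, c240557, cb248f9, e18f064, f0211fb}.
Reachable from dbbdc29: {7f00dae, 8c7475b, 8db4e85, cb248f9, dbbdc29, e18f064}.
In 8aa1e9f's history but not dbbdc29's: {065d5ca, 31775c0, 5f1746d, 691ee1a, 6e23010, 786c48a, 8aa1e9f, ad46a4b, b76a6b7, c240557, f0211fb} — 11 commits.

11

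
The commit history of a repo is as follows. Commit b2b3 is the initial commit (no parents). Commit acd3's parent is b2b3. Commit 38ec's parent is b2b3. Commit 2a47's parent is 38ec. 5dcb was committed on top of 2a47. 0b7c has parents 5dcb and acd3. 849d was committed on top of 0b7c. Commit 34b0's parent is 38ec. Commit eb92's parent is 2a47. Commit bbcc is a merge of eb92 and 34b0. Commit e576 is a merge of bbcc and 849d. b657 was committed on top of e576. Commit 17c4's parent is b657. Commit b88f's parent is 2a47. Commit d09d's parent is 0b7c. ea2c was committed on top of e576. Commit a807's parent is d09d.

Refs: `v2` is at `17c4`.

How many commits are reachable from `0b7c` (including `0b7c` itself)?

Walking parent pointers from 0b7c: reachable set = {0b7c, 2a47, 38ec, 5dcb, acd3, b2b3}.
That is 6 commits.

6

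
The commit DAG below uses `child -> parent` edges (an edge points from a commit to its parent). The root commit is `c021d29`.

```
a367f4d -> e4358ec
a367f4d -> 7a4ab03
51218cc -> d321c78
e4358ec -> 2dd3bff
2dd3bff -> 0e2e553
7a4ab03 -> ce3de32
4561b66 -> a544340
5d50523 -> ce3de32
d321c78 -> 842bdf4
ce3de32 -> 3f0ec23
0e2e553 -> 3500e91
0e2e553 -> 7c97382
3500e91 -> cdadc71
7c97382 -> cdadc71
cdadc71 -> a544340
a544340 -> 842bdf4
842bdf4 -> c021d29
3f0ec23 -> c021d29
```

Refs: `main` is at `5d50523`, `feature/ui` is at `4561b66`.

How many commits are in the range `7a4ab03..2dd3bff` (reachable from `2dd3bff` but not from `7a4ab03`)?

Reachable from 2dd3bff: {0e2e553, 2dd3bff, 3500e91, 7c97382, 842bdf4, a544340, c021d29, cdadc71}.
Reachable from 7a4ab03: {3f0ec23, 7a4ab03, c021d29, ce3de32}.
In 2dd3bff's history but not 7a4ab03's: {0e2e553, 2dd3bff, 3500e91, 7c97382, 842bdf4, a544340, cdadc71} — 7 commits.

7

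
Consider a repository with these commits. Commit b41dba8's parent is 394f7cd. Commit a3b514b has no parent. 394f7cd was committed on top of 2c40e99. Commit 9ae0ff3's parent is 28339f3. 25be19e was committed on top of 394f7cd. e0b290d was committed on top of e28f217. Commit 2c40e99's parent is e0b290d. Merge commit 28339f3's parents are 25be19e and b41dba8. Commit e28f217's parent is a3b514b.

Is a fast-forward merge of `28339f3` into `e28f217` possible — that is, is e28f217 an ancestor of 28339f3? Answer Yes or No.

A fast-forward from e28f217 to 28339f3 is possible iff e28f217 is an ancestor of 28339f3.
Ancestors of 28339f3: {25be19e, 28339f3, 2c40e99, 394f7cd, a3b514b, b41dba8, e0b290d, e28f217}.
e28f217 is among them, so fast-forward is possible.

Yes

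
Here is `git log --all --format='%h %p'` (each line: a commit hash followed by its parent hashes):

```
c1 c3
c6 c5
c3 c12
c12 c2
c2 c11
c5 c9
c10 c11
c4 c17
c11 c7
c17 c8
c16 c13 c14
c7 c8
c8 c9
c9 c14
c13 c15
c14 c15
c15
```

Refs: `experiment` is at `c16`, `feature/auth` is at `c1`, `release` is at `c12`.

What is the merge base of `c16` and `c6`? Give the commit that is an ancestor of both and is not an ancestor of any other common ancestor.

Ancestors of c16: {c13, c14, c15, c16}.
Ancestors of c6: {c14, c15, c5, c6, c9}.
Common ancestors: {c14, c15}.
Among these, c14 is not an ancestor of any other common ancestor — it is the merge base.

c14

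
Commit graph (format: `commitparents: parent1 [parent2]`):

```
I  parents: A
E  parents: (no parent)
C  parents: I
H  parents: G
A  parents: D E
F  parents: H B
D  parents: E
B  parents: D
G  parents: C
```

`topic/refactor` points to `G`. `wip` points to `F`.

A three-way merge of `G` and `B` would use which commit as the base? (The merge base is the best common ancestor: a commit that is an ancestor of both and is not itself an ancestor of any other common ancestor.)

D

Ancestors of G: {A, C, D, E, G, I}.
Ancestors of B: {B, D, E}.
Common ancestors: {D, E}.
Among these, D is not an ancestor of any other common ancestor — it is the merge base.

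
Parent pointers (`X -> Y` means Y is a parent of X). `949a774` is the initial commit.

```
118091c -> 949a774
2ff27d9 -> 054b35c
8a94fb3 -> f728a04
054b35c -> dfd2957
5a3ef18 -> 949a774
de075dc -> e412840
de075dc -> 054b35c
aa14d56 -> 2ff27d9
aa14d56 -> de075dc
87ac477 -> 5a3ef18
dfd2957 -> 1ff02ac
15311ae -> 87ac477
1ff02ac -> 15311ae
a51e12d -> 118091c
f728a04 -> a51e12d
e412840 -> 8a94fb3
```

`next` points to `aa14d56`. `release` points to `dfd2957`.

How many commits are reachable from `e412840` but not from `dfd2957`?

5

Reachable from e412840: {118091c, 8a94fb3, 949a774, a51e12d, e412840, f728a04}.
Reachable from dfd2957: {15311ae, 1ff02ac, 5a3ef18, 87ac477, 949a774, dfd2957}.
In e412840's history but not dfd2957's: {118091c, 8a94fb3, a51e12d, e412840, f728a04} — 5 commits.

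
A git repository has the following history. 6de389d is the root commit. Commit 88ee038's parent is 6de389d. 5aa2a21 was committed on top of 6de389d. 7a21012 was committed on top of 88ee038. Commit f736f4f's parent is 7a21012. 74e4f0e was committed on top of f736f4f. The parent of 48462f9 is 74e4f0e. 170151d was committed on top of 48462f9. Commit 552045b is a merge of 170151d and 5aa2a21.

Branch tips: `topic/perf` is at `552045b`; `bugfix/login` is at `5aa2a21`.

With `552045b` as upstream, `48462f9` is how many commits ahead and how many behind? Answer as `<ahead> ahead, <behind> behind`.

0 ahead, 3 behind

Reachable from 48462f9: {48462f9, 6de389d, 74e4f0e, 7a21012, 88ee038, f736f4f}.
Reachable from 552045b: {170151d, 48462f9, 552045b, 5aa2a21, 6de389d, 74e4f0e, 7a21012, 88ee038, f736f4f}.
Only in 48462f9's history (ahead): {} — 0.
Only in 552045b's history (behind): {170151d, 552045b, 5aa2a21} — 3.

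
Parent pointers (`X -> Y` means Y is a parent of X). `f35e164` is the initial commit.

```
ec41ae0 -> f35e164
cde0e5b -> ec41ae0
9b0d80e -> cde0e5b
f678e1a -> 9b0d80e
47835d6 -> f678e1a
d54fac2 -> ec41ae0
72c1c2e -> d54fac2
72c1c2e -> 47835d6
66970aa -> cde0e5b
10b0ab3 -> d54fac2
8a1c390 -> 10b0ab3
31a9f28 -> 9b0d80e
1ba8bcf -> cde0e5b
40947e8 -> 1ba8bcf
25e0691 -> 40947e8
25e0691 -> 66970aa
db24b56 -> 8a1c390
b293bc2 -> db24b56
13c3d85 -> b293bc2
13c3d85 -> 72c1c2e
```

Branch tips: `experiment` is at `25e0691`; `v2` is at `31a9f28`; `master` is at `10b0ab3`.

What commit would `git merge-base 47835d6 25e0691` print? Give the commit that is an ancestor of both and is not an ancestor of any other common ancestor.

cde0e5b

Ancestors of 47835d6: {47835d6, 9b0d80e, cde0e5b, ec41ae0, f35e164, f678e1a}.
Ancestors of 25e0691: {1ba8bcf, 25e0691, 40947e8, 66970aa, cde0e5b, ec41ae0, f35e164}.
Common ancestors: {cde0e5b, ec41ae0, f35e164}.
Among these, cde0e5b is not an ancestor of any other common ancestor — it is the merge base.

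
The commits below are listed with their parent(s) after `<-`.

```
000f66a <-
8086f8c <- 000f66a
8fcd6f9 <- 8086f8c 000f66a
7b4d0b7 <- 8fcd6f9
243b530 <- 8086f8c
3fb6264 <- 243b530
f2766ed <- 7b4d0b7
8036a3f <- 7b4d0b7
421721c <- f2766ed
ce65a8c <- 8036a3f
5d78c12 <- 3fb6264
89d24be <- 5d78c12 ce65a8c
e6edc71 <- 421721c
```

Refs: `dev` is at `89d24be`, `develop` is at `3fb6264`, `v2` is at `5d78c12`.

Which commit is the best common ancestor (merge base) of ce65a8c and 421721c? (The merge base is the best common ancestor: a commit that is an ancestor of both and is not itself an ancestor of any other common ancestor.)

7b4d0b7

Ancestors of ce65a8c: {000f66a, 7b4d0b7, 8036a3f, 8086f8c, 8fcd6f9, ce65a8c}.
Ancestors of 421721c: {000f66a, 421721c, 7b4d0b7, 8086f8c, 8fcd6f9, f2766ed}.
Common ancestors: {000f66a, 7b4d0b7, 8086f8c, 8fcd6f9}.
Among these, 7b4d0b7 is not an ancestor of any other common ancestor — it is the merge base.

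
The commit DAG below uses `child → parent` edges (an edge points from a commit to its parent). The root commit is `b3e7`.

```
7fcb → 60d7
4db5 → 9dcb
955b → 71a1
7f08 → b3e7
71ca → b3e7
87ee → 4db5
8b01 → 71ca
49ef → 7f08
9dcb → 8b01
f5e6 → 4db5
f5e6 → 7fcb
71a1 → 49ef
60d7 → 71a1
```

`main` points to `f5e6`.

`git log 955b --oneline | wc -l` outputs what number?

Walking parent pointers from 955b: reachable set = {49ef, 71a1, 7f08, 955b, b3e7}.
That is 5 commits.

5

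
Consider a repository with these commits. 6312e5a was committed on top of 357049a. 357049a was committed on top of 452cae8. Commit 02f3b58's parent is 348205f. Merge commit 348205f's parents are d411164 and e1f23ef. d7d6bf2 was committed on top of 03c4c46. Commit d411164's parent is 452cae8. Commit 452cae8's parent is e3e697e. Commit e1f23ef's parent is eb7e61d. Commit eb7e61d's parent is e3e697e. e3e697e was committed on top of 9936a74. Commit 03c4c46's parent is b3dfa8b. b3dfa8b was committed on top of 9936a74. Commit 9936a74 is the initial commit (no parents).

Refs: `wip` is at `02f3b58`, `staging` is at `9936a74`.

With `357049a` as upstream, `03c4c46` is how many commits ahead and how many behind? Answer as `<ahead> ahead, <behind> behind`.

2 ahead, 3 behind

Reachable from 03c4c46: {03c4c46, 9936a74, b3dfa8b}.
Reachable from 357049a: {357049a, 452cae8, 9936a74, e3e697e}.
Only in 03c4c46's history (ahead): {03c4c46, b3dfa8b} — 2.
Only in 357049a's history (behind): {357049a, 452cae8, e3e697e} — 3.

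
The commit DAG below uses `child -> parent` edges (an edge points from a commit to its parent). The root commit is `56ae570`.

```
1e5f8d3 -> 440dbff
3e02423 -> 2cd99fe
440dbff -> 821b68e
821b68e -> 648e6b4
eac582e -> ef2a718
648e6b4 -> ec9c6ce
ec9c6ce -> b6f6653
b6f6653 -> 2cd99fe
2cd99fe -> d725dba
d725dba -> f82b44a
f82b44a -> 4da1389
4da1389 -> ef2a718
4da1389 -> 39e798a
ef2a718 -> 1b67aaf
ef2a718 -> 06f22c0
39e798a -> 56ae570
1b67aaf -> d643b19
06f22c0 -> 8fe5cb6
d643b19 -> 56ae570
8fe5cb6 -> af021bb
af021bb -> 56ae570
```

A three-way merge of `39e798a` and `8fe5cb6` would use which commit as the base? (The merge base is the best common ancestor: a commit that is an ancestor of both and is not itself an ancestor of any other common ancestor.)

Ancestors of 39e798a: {39e798a, 56ae570}.
Ancestors of 8fe5cb6: {56ae570, 8fe5cb6, af021bb}.
Common ancestors: {56ae570}.
The only common ancestor is 56ae570, so it is the merge base.

56ae570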